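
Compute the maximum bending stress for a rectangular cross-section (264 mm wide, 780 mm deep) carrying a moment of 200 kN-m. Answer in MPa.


I = b * h^3 / 12 = 264 * 780^3 / 12 = 10440144000.0 mm^4
y = h / 2 = 780 / 2 = 390.0 mm
M = 200 kN-m = 200000000.0 N-mm
sigma = M * y / I = 200000000.0 * 390.0 / 10440144000.0
= 7.47 MPa

7.47 MPa


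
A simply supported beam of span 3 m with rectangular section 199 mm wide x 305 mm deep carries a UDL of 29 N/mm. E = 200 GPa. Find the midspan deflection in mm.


I = 199 * 305^3 / 12 = 470512697.92 mm^4
L = 3000.0 mm, w = 29 N/mm, E = 200000.0 MPa
delta = 5 * w * L^4 / (384 * E * I)
= 5 * 29 * 3000.0^4 / (384 * 200000.0 * 470512697.92)
= 0.325 mm

0.325 mm


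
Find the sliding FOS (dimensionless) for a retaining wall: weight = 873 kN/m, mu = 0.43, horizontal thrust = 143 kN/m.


Resisting force = mu * W = 0.43 * 873 = 375.39 kN/m
FOS = Resisting / Driving = 375.39 / 143
= 2.6251 (dimensionless)

2.6251 (dimensionless)


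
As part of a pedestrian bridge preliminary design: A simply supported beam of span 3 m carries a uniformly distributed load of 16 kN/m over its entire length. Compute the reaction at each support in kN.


Total load = w * L = 16 * 3 = 48 kN
By symmetry, each reaction R = total / 2 = 48 / 2 = 24.0 kN

24.0 kN


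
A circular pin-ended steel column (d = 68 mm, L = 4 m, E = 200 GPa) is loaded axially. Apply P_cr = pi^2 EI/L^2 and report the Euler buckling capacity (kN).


I = pi * d^4 / 64 = 1049555.84 mm^4
L = 4000.0 mm
P_cr = pi^2 * E * I / L^2
= 9.8696 * 200000.0 * 1049555.84 / 4000.0^2
= 129483.76 N = 129.4838 kN

129.4838 kN


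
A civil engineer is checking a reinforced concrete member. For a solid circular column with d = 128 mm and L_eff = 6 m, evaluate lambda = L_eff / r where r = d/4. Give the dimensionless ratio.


Radius of gyration r = d / 4 = 128 / 4 = 32.0 mm
L_eff = 6000.0 mm
Slenderness ratio = L / r = 6000.0 / 32.0 = 187.5 (dimensionless)

187.5 (dimensionless)


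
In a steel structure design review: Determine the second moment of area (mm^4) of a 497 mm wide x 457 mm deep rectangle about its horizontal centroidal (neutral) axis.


I = b * h^3 / 12
= 497 * 457^3 / 12
= 497 * 95443993 / 12
= 3952972043.42 mm^4

3952972043.42 mm^4


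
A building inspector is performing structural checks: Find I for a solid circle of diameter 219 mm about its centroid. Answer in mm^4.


r = d / 2 = 219 / 2 = 109.5 mm
I = pi * r^4 / 4 = pi * 109.5^4 / 4
= 112913627.02 mm^4

112913627.02 mm^4


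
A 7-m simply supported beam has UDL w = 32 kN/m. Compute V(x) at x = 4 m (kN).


R_A = w * L / 2 = 32 * 7 / 2 = 112.0 kN
V(x) = R_A - w * x = 112.0 - 32 * 4
= -16.0 kN

-16.0 kN


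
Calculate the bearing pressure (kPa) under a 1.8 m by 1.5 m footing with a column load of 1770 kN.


A = 1.8 * 1.5 = 2.7 m^2
q = P / A = 1770 / 2.7
= 655.5556 kPa

655.5556 kPa


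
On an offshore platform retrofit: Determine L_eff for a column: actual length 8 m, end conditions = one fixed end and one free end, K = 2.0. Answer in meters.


L_eff = K * L
= 2.0 * 8
= 16.0 m

16.0 m


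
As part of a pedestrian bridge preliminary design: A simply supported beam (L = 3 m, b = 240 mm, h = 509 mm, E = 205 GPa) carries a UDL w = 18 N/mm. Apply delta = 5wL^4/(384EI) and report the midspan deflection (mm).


I = 240 * 509^3 / 12 = 2637444580.0 mm^4
L = 3000.0 mm, w = 18 N/mm, E = 205000.0 MPa
delta = 5 * w * L^4 / (384 * E * I)
= 5 * 18 * 3000.0^4 / (384 * 205000.0 * 2637444580.0)
= 0.0351 mm

0.0351 mm


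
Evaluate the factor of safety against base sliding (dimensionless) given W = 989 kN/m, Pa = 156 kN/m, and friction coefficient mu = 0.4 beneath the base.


Resisting force = mu * W = 0.4 * 989 = 395.6 kN/m
FOS = Resisting / Driving = 395.6 / 156
= 2.5359 (dimensionless)

2.5359 (dimensionless)


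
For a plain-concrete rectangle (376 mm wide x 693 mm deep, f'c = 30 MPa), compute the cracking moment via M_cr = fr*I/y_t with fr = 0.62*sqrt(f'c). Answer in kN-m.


fr = 0.62 * sqrt(30) = 0.62 * 5.4772 = 3.3959 MPa
I = 376 * 693^3 / 12 = 10428126786.0 mm^4
y_t = 346.5 mm
M_cr = fr * I / y_t = 3.3959 * 10428126786.0 / 346.5 N-mm
= 102.2011 kN-m

102.2011 kN-m


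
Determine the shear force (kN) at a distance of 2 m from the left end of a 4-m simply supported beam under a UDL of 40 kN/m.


R_A = w * L / 2 = 40 * 4 / 2 = 80.0 kN
V(x) = R_A - w * x = 80.0 - 40 * 2
= 0.0 kN

0.0 kN


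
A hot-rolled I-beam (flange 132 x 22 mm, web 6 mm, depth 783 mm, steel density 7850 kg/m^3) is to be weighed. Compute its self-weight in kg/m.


A_flanges = 2 * 132 * 22 = 5808 mm^2
A_web = (783 - 2 * 22) * 6 = 4434 mm^2
A_total = 5808 + 4434 = 10242 mm^2 = 0.010242 m^2
Weight = rho * A = 7850 * 0.010242 = 80.3997 kg/m

80.3997 kg/m


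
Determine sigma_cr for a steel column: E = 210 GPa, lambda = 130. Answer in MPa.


sigma_cr = pi^2 * E / lambda^2
= 9.8696 * 210000.0 / 130^2
= 9.8696 * 210000.0 / 16900
= 122.6401 MPa

122.6401 MPa


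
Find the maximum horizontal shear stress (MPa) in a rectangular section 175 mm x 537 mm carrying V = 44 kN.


A = b * h = 175 * 537 = 93975 mm^2
V = 44 kN = 44000.0 N
tau_max = 1.5 * V / A = 1.5 * 44000.0 / 93975
= 0.7023 MPa

0.7023 MPa


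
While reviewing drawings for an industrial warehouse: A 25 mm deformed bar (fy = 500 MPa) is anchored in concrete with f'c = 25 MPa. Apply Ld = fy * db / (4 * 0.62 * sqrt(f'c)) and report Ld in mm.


Ld = (fy * db) / (4 * 0.62 * sqrt(f'c))
= (500 * 25) / (4 * 0.62 * sqrt(25))
= 12500 / 12.4
= 1008.06 mm

1008.06 mm


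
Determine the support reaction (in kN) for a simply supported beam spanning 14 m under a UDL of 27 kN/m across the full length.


Total load = w * L = 27 * 14 = 378 kN
By symmetry, each reaction R = total / 2 = 378 / 2 = 189.0 kN

189.0 kN


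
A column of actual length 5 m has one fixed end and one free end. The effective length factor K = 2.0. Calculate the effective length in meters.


L_eff = K * L
= 2.0 * 5
= 10.0 m

10.0 m


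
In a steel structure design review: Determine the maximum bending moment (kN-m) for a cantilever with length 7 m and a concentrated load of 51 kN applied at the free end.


For a cantilever with a point load at the free end:
M_max = P * L = 51 * 7 = 357 kN-m

357 kN-m


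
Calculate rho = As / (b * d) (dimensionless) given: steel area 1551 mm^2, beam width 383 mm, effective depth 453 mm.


rho = As / (b * d)
= 1551 / (383 * 453)
= 1551 / 173499
= 0.00894 (dimensionless)

0.00894 (dimensionless)


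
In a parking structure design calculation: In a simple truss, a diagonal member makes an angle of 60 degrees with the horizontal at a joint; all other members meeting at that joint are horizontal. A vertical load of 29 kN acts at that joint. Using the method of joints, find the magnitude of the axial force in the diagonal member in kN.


At the joint, only the diagonal has a vertical component, so vertical equilibrium gives:
F * sin(60) = 29
F = 29 / sin(60)
= 29 / 0.866025
= 33.49 kN

33.49 kN


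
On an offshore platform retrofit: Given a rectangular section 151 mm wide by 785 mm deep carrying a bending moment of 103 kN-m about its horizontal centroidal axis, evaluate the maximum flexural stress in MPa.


I = b * h^3 / 12 = 151 * 785^3 / 12 = 6087019197.92 mm^4
y = h / 2 = 785 / 2 = 392.5 mm
M = 103 kN-m = 103000000.0 N-mm
sigma = M * y / I = 103000000.0 * 392.5 / 6087019197.92
= 6.64 MPa

6.64 MPa


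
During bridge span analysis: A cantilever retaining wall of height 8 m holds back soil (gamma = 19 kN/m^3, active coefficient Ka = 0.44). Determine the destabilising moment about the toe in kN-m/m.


Pa = 0.5 * Ka * gamma * H^2
= 0.5 * 0.44 * 19 * 8^2
= 267.52 kN/m
Arm = H / 3 = 8 / 3 = 2.6667 m
Mo = Pa * arm = Pa * H / 3 = 267.52 * 8 / 3 = 713.3867 kN-m/m

713.3867 kN-m/m


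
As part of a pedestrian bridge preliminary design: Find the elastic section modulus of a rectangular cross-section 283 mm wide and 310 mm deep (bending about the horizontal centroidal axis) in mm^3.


S = b * h^2 / 6
= 283 * 310^2 / 6
= 283 * 96100 / 6
= 4532716.67 mm^3

4532716.67 mm^3


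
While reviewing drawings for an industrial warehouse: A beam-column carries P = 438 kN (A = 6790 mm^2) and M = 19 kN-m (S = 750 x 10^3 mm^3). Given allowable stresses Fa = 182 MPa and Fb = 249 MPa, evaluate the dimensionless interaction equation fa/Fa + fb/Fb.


f_a = P / A = 438000.0 / 6790 = 64.5066 MPa
f_b = M / S = 19000000.0 / 750000.0 = 25.3333 MPa
Ratio = f_a / Fa + f_b / Fb
= 64.5066 / 182 + 25.3333 / 249
= 0.4562 (dimensionless)

0.4562 (dimensionless)


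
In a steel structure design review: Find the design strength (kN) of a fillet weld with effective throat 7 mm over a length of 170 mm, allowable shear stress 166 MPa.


Strength = throat * length * allowable stress
= 7 * 170 * 166 N
= 197540 N
= 197.54 kN

197.54 kN


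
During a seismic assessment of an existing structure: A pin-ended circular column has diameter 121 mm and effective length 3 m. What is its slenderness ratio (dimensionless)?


Radius of gyration r = d / 4 = 121 / 4 = 30.25 mm
L_eff = 3000.0 mm
Slenderness ratio = L / r = 3000.0 / 30.25 = 99.17 (dimensionless)

99.17 (dimensionless)


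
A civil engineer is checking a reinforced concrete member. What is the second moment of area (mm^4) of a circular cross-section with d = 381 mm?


r = d / 2 = 381 / 2 = 190.5 mm
I = pi * r^4 / 4 = pi * 190.5^4 / 4
= 1034355436.5 mm^4

1034355436.5 mm^4


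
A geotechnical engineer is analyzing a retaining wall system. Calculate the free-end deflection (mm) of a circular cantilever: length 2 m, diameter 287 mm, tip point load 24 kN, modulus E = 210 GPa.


I = pi * d^4 / 64 = pi * 287^4 / 64 = 333040834.16 mm^4
L = 2000.0 mm, P = 24000.0 N, E = 210000.0 MPa
delta = P * L^3 / (3 * E * I)
= 24000.0 * 2000.0^3 / (3 * 210000.0 * 333040834.16)
= 0.9151 mm

0.9151 mm


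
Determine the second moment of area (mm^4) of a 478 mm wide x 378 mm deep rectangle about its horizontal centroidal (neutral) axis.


I = b * h^3 / 12
= 478 * 378^3 / 12
= 478 * 54010152 / 12
= 2151404388.0 mm^4

2151404388.0 mm^4


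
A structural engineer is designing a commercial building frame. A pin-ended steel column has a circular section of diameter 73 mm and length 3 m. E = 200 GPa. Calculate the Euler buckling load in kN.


I = pi * d^4 / 64 = 1393995.4 mm^4
L = 3000.0 mm
P_cr = pi^2 * E * I / L^2
= 9.8696 * 200000.0 * 1393995.4 / 3000.0^2
= 305737.4 N = 305.7374 kN

305.7374 kN


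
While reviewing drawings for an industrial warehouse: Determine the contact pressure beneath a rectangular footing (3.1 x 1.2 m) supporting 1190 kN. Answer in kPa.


A = 3.1 * 1.2 = 3.72 m^2
q = P / A = 1190 / 3.72
= 319.8925 kPa

319.8925 kPa


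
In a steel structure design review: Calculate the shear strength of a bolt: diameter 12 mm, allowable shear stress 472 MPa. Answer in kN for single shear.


A = pi * d^2 / 4 = pi * 12^2 / 4 = 113.0973 mm^2
V = f_v * A / 1000 = 472 * 113.0973 / 1000
= 53.3819 kN

53.3819 kN


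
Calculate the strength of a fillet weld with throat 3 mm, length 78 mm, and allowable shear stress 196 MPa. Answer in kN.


Strength = throat * length * allowable stress
= 3 * 78 * 196 N
= 45864 N
= 45.86 kN

45.86 kN


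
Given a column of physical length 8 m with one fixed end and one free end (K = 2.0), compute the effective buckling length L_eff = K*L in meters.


L_eff = K * L
= 2.0 * 8
= 16.0 m

16.0 m


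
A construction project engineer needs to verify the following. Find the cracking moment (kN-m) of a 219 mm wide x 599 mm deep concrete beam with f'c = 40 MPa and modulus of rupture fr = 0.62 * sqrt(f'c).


fr = 0.62 * sqrt(40) = 0.62 * 6.3246 = 3.9212 MPa
I = 219 * 599^3 / 12 = 3922322831.75 mm^4
y_t = 299.5 mm
M_cr = fr * I / y_t = 3.9212 * 3922322831.75 / 299.5 N-mm
= 51.3533 kN-m

51.3533 kN-m


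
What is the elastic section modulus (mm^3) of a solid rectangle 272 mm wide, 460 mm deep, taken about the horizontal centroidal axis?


S = b * h^2 / 6
= 272 * 460^2 / 6
= 272 * 211600 / 6
= 9592533.33 mm^3

9592533.33 mm^3


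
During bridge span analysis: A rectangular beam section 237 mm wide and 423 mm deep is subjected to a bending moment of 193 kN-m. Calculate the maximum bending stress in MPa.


I = b * h^3 / 12 = 237 * 423^3 / 12 = 1494817598.25 mm^4
y = h / 2 = 423 / 2 = 211.5 mm
M = 193 kN-m = 193000000.0 N-mm
sigma = M * y / I = 193000000.0 * 211.5 / 1494817598.25
= 27.31 MPa

27.31 MPa


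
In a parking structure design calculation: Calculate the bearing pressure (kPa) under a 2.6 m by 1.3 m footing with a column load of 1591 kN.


A = 2.6 * 1.3 = 3.38 m^2
q = P / A = 1591 / 3.38
= 470.7101 kPa

470.7101 kPa


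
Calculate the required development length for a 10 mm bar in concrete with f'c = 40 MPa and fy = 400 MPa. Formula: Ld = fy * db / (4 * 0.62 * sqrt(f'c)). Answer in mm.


Ld = (fy * db) / (4 * 0.62 * sqrt(f'c))
= (400 * 10) / (4 * 0.62 * sqrt(40))
= 4000 / 15.6849
= 255.02 mm

255.02 mm


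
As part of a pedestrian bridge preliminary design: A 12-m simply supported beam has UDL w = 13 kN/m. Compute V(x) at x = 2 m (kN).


R_A = w * L / 2 = 13 * 12 / 2 = 78.0 kN
V(x) = R_A - w * x = 78.0 - 13 * 2
= 52.0 kN

52.0 kN


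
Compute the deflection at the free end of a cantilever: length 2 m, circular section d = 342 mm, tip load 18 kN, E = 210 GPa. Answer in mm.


I = pi * d^4 / 64 = pi * 342^4 / 64 = 671543767.66 mm^4
L = 2000.0 mm, P = 18000.0 N, E = 210000.0 MPa
delta = P * L^3 / (3 * E * I)
= 18000.0 * 2000.0^3 / (3 * 210000.0 * 671543767.66)
= 0.3404 mm

0.3404 mm


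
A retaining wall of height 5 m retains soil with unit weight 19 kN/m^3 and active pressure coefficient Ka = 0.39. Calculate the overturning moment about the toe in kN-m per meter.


Pa = 0.5 * Ka * gamma * H^2
= 0.5 * 0.39 * 19 * 5^2
= 92.625 kN/m
Arm = H / 3 = 5 / 3 = 1.6667 m
Mo = Pa * arm = Pa * H / 3 = 92.625 * 5 / 3 = 154.375 kN-m/m

154.375 kN-m/m


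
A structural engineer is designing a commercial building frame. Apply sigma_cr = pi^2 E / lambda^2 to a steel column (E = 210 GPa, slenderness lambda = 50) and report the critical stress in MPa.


sigma_cr = pi^2 * E / lambda^2
= 9.8696 * 210000.0 / 50^2
= 9.8696 * 210000.0 / 2500
= 829.0468 MPa

829.0468 MPa


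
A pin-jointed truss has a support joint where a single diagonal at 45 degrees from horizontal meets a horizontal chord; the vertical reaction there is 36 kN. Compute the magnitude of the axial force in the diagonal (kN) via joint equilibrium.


At the joint, only the diagonal has a vertical component, so vertical equilibrium gives:
F * sin(45) = 36
F = 36 / sin(45)
= 36 / 0.707107
= 50.91 kN

50.91 kN


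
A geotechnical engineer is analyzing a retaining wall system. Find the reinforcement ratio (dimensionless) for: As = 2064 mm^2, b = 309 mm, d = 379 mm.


rho = As / (b * d)
= 2064 / (309 * 379)
= 2064 / 117111
= 0.017624 (dimensionless)

0.017624 (dimensionless)


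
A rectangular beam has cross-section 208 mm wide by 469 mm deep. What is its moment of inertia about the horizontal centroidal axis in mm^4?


I = b * h^3 / 12
= 208 * 469^3 / 12
= 208 * 103161709 / 12
= 1788136289.33 mm^4

1788136289.33 mm^4


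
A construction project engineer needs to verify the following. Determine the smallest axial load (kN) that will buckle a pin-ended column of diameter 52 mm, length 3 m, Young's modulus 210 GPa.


I = pi * d^4 / 64 = 358908.11 mm^4
L = 3000.0 mm
P_cr = pi^2 * E * I / L^2
= 9.8696 * 210000.0 * 358908.11 / 3000.0^2
= 82653.23 N = 82.6532 kN

82.6532 kN


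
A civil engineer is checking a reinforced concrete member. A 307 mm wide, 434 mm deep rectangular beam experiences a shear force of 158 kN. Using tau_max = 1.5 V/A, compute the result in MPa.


A = b * h = 307 * 434 = 133238 mm^2
V = 158 kN = 158000.0 N
tau_max = 1.5 * V / A = 1.5 * 158000.0 / 133238
= 1.7788 MPa

1.7788 MPa


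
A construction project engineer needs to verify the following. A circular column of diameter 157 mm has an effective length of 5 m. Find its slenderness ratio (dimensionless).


Radius of gyration r = d / 4 = 157 / 4 = 39.25 mm
L_eff = 5000.0 mm
Slenderness ratio = L / r = 5000.0 / 39.25 = 127.39 (dimensionless)

127.39 (dimensionless)


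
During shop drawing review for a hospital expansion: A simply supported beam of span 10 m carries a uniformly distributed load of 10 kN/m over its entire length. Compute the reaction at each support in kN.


Total load = w * L = 10 * 10 = 100 kN
By symmetry, each reaction R = total / 2 = 100 / 2 = 50.0 kN

50.0 kN


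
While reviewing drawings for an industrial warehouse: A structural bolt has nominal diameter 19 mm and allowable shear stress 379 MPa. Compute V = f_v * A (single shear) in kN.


A = pi * d^2 / 4 = pi * 19^2 / 4 = 283.5287 mm^2
V = f_v * A / 1000 = 379 * 283.5287 / 1000
= 107.4574 kN

107.4574 kN


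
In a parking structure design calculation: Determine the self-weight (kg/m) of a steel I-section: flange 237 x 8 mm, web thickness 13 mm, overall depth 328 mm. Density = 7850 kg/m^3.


A_flanges = 2 * 237 * 8 = 3792 mm^2
A_web = (328 - 2 * 8) * 13 = 4056 mm^2
A_total = 3792 + 4056 = 7848 mm^2 = 0.007848 m^2
Weight = rho * A = 7850 * 0.007848 = 61.6068 kg/m

61.6068 kg/m


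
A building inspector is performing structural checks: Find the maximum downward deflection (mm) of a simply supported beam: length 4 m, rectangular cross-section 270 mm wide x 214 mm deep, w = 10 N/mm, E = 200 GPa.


I = 270 * 214^3 / 12 = 220507740.0 mm^4
L = 4000.0 mm, w = 10 N/mm, E = 200000.0 MPa
delta = 5 * w * L^4 / (384 * E * I)
= 5 * 10 * 4000.0^4 / (384 * 200000.0 * 220507740.0)
= 0.7558 mm

0.7558 mm


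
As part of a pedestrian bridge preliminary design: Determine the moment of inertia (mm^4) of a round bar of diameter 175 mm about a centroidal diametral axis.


r = d / 2 = 175 / 2 = 87.5 mm
I = pi * r^4 / 4 = pi * 87.5^4 / 4
= 46038598.4 mm^4

46038598.4 mm^4


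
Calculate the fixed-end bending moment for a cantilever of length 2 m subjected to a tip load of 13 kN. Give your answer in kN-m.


For a cantilever with a point load at the free end:
M_max = P * L = 13 * 2 = 26 kN-m

26 kN-m


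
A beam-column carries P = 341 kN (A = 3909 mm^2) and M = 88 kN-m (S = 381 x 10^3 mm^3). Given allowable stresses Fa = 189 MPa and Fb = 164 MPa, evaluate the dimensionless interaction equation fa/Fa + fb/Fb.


f_a = P / A = 341000.0 / 3909 = 87.2346 MPa
f_b = M / S = 88000000.0 / 381000.0 = 230.9711 MPa
Ratio = f_a / Fa + f_b / Fb
= 87.2346 / 189 + 230.9711 / 164
= 1.8699 (dimensionless)

1.8699 (dimensionless)


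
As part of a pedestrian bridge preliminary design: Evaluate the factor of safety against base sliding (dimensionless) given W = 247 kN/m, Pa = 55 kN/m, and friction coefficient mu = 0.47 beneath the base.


Resisting force = mu * W = 0.47 * 247 = 116.09 kN/m
FOS = Resisting / Driving = 116.09 / 55
= 2.1107 (dimensionless)

2.1107 (dimensionless)


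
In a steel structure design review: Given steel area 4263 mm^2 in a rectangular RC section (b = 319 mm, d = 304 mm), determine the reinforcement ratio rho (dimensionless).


rho = As / (b * d)
= 4263 / (319 * 304)
= 4263 / 96976
= 0.043959 (dimensionless)

0.043959 (dimensionless)


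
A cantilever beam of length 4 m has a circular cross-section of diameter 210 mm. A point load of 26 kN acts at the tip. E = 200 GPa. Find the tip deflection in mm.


I = pi * d^4 / 64 = pi * 210^4 / 64 = 95465637.63 mm^4
L = 4000.0 mm, P = 26000.0 N, E = 200000.0 MPa
delta = P * L^3 / (3 * E * I)
= 26000.0 * 4000.0^3 / (3 * 200000.0 * 95465637.63)
= 29.0506 mm

29.0506 mm


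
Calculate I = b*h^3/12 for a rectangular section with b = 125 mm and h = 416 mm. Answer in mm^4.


I = b * h^3 / 12
= 125 * 416^3 / 12
= 125 * 71991296 / 12
= 749909333.33 mm^4

749909333.33 mm^4


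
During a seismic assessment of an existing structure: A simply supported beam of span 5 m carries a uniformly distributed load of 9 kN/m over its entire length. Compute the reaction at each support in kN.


Total load = w * L = 9 * 5 = 45 kN
By symmetry, each reaction R = total / 2 = 45 / 2 = 22.5 kN

22.5 kN


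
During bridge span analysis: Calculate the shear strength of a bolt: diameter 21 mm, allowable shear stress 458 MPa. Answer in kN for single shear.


A = pi * d^2 / 4 = pi * 21^2 / 4 = 346.3606 mm^2
V = f_v * A / 1000 = 458 * 346.3606 / 1000
= 158.6332 kN

158.6332 kN


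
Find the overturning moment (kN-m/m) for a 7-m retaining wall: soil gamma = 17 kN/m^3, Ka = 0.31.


Pa = 0.5 * Ka * gamma * H^2
= 0.5 * 0.31 * 17 * 7^2
= 129.115 kN/m
Arm = H / 3 = 7 / 3 = 2.3333 m
Mo = Pa * arm = Pa * H / 3 = 129.115 * 7 / 3 = 301.2683 kN-m/m

301.2683 kN-m/m


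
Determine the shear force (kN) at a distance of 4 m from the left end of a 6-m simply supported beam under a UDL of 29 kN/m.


R_A = w * L / 2 = 29 * 6 / 2 = 87.0 kN
V(x) = R_A - w * x = 87.0 - 29 * 4
= -29.0 kN

-29.0 kN


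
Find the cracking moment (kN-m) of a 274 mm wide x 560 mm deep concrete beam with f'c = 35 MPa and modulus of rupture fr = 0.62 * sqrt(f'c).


fr = 0.62 * sqrt(35) = 0.62 * 5.9161 = 3.668 MPa
I = 274 * 560^3 / 12 = 4009898666.67 mm^4
y_t = 280.0 mm
M_cr = fr * I / y_t = 3.668 * 4009898666.67 / 280.0 N-mm
= 52.5292 kN-m

52.5292 kN-m


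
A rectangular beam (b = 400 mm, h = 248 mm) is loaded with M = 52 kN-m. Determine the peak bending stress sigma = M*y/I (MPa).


I = b * h^3 / 12 = 400 * 248^3 / 12 = 508433066.67 mm^4
y = h / 2 = 248 / 2 = 124.0 mm
M = 52 kN-m = 52000000.0 N-mm
sigma = M * y / I = 52000000.0 * 124.0 / 508433066.67
= 12.68 MPa

12.68 MPa


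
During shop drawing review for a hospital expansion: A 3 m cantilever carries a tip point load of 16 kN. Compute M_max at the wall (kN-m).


For a cantilever with a point load at the free end:
M_max = P * L = 16 * 3 = 48 kN-m

48 kN-m


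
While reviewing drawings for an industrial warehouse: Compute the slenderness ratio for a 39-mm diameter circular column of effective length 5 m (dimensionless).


Radius of gyration r = d / 4 = 39 / 4 = 9.75 mm
L_eff = 5000.0 mm
Slenderness ratio = L / r = 5000.0 / 9.75 = 512.82 (dimensionless)

512.82 (dimensionless)


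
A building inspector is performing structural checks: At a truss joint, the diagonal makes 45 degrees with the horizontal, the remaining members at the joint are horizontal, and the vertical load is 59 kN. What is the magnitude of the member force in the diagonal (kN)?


At the joint, only the diagonal has a vertical component, so vertical equilibrium gives:
F * sin(45) = 59
F = 59 / sin(45)
= 59 / 0.707107
= 83.44 kN

83.44 kN


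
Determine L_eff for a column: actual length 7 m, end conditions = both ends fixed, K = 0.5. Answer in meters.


L_eff = K * L
= 0.5 * 7
= 3.5 m

3.5 m


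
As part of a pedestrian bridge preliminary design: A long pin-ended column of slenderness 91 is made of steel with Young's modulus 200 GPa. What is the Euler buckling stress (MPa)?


sigma_cr = pi^2 * E / lambda^2
= 9.8696 * 200000.0 / 91^2
= 9.8696 * 200000.0 / 8281
= 238.3675 MPa

238.3675 MPa


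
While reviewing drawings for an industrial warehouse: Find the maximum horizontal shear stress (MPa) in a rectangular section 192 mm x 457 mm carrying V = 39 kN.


A = b * h = 192 * 457 = 87744 mm^2
V = 39 kN = 39000.0 N
tau_max = 1.5 * V / A = 1.5 * 39000.0 / 87744
= 0.6667 MPa

0.6667 MPa


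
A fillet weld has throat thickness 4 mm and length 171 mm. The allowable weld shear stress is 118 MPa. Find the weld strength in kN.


Strength = throat * length * allowable stress
= 4 * 171 * 118 N
= 80712 N
= 80.71 kN

80.71 kN


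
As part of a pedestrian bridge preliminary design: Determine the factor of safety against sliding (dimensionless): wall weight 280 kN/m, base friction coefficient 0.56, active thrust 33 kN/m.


Resisting force = mu * W = 0.56 * 280 = 156.8 kN/m
FOS = Resisting / Driving = 156.8 / 33
= 4.7515 (dimensionless)

4.7515 (dimensionless)


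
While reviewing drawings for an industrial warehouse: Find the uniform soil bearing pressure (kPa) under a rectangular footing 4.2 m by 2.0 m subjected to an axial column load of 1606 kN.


A = 4.2 * 2.0 = 8.4 m^2
q = P / A = 1606 / 8.4
= 191.1905 kPa

191.1905 kPa


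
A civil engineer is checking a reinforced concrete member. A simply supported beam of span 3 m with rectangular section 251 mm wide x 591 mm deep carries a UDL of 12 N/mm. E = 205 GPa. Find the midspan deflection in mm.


I = 251 * 591^3 / 12 = 4317724401.75 mm^4
L = 3000.0 mm, w = 12 N/mm, E = 205000.0 MPa
delta = 5 * w * L^4 / (384 * E * I)
= 5 * 12 * 3000.0^4 / (384 * 205000.0 * 4317724401.75)
= 0.0143 mm

0.0143 mm


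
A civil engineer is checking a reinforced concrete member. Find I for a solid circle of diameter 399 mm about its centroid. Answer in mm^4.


r = d / 2 = 399 / 2 = 199.5 mm
I = pi * r^4 / 4 = pi * 199.5^4 / 4
= 1244117736.22 mm^4

1244117736.22 mm^4


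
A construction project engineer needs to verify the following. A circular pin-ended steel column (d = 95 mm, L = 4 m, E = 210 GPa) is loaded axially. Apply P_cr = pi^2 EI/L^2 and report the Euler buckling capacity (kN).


I = pi * d^4 / 64 = 3998198.21 mm^4
L = 4000.0 mm
P_cr = pi^2 * E * I / L^2
= 9.8696 * 210000.0 * 3998198.21 / 4000.0^2
= 517920.83 N = 517.9208 kN

517.9208 kN


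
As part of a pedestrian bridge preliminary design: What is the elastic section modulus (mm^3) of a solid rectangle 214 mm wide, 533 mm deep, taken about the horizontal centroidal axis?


S = b * h^2 / 6
= 214 * 533^2 / 6
= 214 * 284089 / 6
= 10132507.67 mm^3

10132507.67 mm^3


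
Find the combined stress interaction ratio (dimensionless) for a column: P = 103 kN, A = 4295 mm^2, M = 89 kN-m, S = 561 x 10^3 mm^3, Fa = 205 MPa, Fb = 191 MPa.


f_a = P / A = 103000.0 / 4295 = 23.9814 MPa
f_b = M / S = 89000000.0 / 561000.0 = 158.6453 MPa
Ratio = f_a / Fa + f_b / Fb
= 23.9814 / 205 + 158.6453 / 191
= 0.9476 (dimensionless)

0.9476 (dimensionless)


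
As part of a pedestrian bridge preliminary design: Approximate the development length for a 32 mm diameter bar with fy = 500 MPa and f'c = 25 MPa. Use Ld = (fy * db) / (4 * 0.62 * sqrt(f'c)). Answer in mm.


Ld = (fy * db) / (4 * 0.62 * sqrt(f'c))
= (500 * 32) / (4 * 0.62 * sqrt(25))
= 16000 / 12.4
= 1290.32 mm

1290.32 mm


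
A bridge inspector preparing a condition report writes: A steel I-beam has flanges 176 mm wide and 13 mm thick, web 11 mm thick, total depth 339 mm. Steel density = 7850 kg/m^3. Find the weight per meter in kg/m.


A_flanges = 2 * 176 * 13 = 4576 mm^2
A_web = (339 - 2 * 13) * 11 = 3443 mm^2
A_total = 4576 + 3443 = 8019 mm^2 = 0.008019 m^2
Weight = rho * A = 7850 * 0.008019 = 62.9492 kg/m

62.9492 kg/m


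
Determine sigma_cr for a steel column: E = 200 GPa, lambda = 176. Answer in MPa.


sigma_cr = pi^2 * E / lambda^2
= 9.8696 * 200000.0 / 176^2
= 9.8696 * 200000.0 / 30976
= 63.7242 MPa

63.7242 MPa


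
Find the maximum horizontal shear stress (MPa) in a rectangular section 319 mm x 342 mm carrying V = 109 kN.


A = b * h = 319 * 342 = 109098 mm^2
V = 109 kN = 109000.0 N
tau_max = 1.5 * V / A = 1.5 * 109000.0 / 109098
= 1.4987 MPa

1.4987 MPa


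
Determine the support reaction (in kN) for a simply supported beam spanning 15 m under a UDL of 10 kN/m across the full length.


Total load = w * L = 10 * 15 = 150 kN
By symmetry, each reaction R = total / 2 = 150 / 2 = 75.0 kN

75.0 kN


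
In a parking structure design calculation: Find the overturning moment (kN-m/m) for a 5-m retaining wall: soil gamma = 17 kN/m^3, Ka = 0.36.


Pa = 0.5 * Ka * gamma * H^2
= 0.5 * 0.36 * 17 * 5^2
= 76.5 kN/m
Arm = H / 3 = 5 / 3 = 1.6667 m
Mo = Pa * arm = Pa * H / 3 = 76.5 * 5 / 3 = 127.5 kN-m/m

127.5 kN-m/m


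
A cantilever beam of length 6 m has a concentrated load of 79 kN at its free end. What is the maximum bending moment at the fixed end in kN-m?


For a cantilever with a point load at the free end:
M_max = P * L = 79 * 6 = 474 kN-m

474 kN-m


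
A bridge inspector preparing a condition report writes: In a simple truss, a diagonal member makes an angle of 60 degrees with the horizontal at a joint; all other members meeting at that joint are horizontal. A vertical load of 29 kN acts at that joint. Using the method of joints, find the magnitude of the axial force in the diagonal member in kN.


At the joint, only the diagonal has a vertical component, so vertical equilibrium gives:
F * sin(60) = 29
F = 29 / sin(60)
= 29 / 0.866025
= 33.49 kN

33.49 kN


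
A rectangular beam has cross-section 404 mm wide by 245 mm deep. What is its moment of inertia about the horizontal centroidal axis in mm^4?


I = b * h^3 / 12
= 404 * 245^3 / 12
= 404 * 14706125 / 12
= 495106208.33 mm^4

495106208.33 mm^4


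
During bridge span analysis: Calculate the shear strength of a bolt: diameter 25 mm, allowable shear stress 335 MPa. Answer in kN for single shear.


A = pi * d^2 / 4 = pi * 25^2 / 4 = 490.8739 mm^2
V = f_v * A / 1000 = 335 * 490.8739 / 1000
= 164.4427 kN

164.4427 kN


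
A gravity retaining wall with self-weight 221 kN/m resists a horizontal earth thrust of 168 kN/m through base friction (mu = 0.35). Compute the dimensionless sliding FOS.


Resisting force = mu * W = 0.35 * 221 = 77.35 kN/m
FOS = Resisting / Driving = 77.35 / 168
= 0.4604 (dimensionless)

0.4604 (dimensionless)


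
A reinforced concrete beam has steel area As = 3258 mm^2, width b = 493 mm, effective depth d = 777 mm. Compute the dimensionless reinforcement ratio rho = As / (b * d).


rho = As / (b * d)
= 3258 / (493 * 777)
= 3258 / 383061
= 0.008505 (dimensionless)

0.008505 (dimensionless)


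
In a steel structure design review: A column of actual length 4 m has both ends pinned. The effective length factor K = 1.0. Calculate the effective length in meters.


L_eff = K * L
= 1.0 * 4
= 4.0 m

4.0 m


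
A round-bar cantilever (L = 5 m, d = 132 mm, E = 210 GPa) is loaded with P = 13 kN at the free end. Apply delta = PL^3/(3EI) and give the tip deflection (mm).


I = pi * d^4 / 64 = pi * 132^4 / 64 = 14902722.81 mm^4
L = 5000.0 mm, P = 13000.0 N, E = 210000.0 MPa
delta = P * L^3 / (3 * E * I)
= 13000.0 * 5000.0^3 / (3 * 210000.0 * 14902722.81)
= 173.0801 mm

173.0801 mm


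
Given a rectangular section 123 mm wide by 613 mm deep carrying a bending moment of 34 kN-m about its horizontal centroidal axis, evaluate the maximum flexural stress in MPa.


I = b * h^3 / 12 = 123 * 613^3 / 12 = 2361050569.25 mm^4
y = h / 2 = 613 / 2 = 306.5 mm
M = 34 kN-m = 34000000.0 N-mm
sigma = M * y / I = 34000000.0 * 306.5 / 2361050569.25
= 4.41 MPa

4.41 MPa


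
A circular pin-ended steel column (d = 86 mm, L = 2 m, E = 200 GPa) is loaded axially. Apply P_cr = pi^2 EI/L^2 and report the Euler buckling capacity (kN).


I = pi * d^4 / 64 = 2685120.03 mm^4
L = 2000.0 mm
P_cr = pi^2 * E * I / L^2
= 9.8696 * 200000.0 * 2685120.03 / 2000.0^2
= 1325053.62 N = 1325.0536 kN

1325.0536 kN


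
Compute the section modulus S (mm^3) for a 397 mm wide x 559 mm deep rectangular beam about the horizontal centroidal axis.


S = b * h^2 / 6
= 397 * 559^2 / 6
= 397 * 312481 / 6
= 20675826.17 mm^3

20675826.17 mm^3


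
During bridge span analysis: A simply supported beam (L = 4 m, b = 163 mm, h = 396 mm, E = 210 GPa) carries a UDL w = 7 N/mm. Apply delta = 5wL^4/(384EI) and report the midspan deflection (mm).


I = 163 * 396^3 / 12 = 843513264.0 mm^4
L = 4000.0 mm, w = 7 N/mm, E = 210000.0 MPa
delta = 5 * w * L^4 / (384 * E * I)
= 5 * 7 * 4000.0^4 / (384 * 210000.0 * 843513264.0)
= 0.1317 mm

0.1317 mm


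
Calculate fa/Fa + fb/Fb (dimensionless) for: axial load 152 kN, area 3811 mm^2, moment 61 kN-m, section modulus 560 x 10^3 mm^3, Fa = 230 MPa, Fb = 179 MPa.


f_a = P / A = 152000.0 / 3811 = 39.8845 MPa
f_b = M / S = 61000000.0 / 560000.0 = 108.9286 MPa
Ratio = f_a / Fa + f_b / Fb
= 39.8845 / 230 + 108.9286 / 179
= 0.782 (dimensionless)

0.782 (dimensionless)


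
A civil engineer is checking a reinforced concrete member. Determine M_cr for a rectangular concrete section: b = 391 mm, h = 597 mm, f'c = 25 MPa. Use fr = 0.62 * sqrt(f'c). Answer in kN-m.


fr = 0.62 * sqrt(25) = 0.62 * 5.0 = 3.1 MPa
I = 391 * 597^3 / 12 = 6932956970.25 mm^4
y_t = 298.5 mm
M_cr = fr * I / y_t = 3.1 * 6932956970.25 / 298.5 N-mm
= 72.0006 kN-m

72.0006 kN-m


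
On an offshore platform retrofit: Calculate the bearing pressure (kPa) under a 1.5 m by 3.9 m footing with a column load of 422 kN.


A = 1.5 * 3.9 = 5.85 m^2
q = P / A = 422 / 5.85
= 72.1368 kPa

72.1368 kPa


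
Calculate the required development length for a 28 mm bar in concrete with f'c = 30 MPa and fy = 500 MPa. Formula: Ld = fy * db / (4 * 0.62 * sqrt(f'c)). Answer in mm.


Ld = (fy * db) / (4 * 0.62 * sqrt(f'c))
= (500 * 28) / (4 * 0.62 * sqrt(30))
= 14000 / 13.5835
= 1030.66 mm

1030.66 mm


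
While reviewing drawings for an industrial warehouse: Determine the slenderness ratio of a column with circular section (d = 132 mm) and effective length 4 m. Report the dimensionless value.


Radius of gyration r = d / 4 = 132 / 4 = 33.0 mm
L_eff = 4000.0 mm
Slenderness ratio = L / r = 4000.0 / 33.0 = 121.21 (dimensionless)

121.21 (dimensionless)


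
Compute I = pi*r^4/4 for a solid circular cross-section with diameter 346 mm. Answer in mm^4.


r = d / 2 = 346 / 2 = 173.0 mm
I = pi * r^4 / 4 = pi * 173.0^4 / 4
= 703516510.07 mm^4

703516510.07 mm^4


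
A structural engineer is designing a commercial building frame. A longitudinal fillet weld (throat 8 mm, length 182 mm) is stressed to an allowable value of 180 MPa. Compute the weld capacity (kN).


Strength = throat * length * allowable stress
= 8 * 182 * 180 N
= 262080 N
= 262.08 kN

262.08 kN


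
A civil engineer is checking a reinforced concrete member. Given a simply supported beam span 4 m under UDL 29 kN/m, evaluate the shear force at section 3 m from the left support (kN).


R_A = w * L / 2 = 29 * 4 / 2 = 58.0 kN
V(x) = R_A - w * x = 58.0 - 29 * 3
= -29.0 kN

-29.0 kN


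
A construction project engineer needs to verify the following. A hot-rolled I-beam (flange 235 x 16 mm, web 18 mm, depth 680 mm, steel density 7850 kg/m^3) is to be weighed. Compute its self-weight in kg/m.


A_flanges = 2 * 235 * 16 = 7520 mm^2
A_web = (680 - 2 * 16) * 18 = 11664 mm^2
A_total = 7520 + 11664 = 19184 mm^2 = 0.019184 m^2
Weight = rho * A = 7850 * 0.019184 = 150.5944 kg/m

150.5944 kg/m


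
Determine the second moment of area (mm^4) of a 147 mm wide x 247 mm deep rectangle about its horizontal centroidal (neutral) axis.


I = b * h^3 / 12
= 147 * 247^3 / 12
= 147 * 15069223 / 12
= 184597981.75 mm^4

184597981.75 mm^4


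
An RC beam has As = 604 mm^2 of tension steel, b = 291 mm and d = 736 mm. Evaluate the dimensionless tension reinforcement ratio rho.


rho = As / (b * d)
= 604 / (291 * 736)
= 604 / 214176
= 0.00282 (dimensionless)

0.00282 (dimensionless)


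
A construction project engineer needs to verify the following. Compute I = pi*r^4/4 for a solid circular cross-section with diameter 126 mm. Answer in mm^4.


r = d / 2 = 126 / 2 = 63.0 mm
I = pi * r^4 / 4 = pi * 63.0^4 / 4
= 12372346.64 mm^4

12372346.64 mm^4


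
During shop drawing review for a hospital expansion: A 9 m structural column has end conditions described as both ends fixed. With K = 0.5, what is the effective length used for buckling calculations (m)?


L_eff = K * L
= 0.5 * 9
= 4.5 m

4.5 m


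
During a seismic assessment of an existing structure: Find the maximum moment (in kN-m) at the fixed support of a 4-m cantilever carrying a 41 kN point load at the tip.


For a cantilever with a point load at the free end:
M_max = P * L = 41 * 4 = 164 kN-m

164 kN-m


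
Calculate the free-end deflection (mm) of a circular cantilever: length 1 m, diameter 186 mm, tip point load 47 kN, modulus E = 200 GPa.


I = pi * d^4 / 64 = pi * 186^4 / 64 = 58751867.48 mm^4
L = 1000.0 mm, P = 47000.0 N, E = 200000.0 MPa
delta = P * L^3 / (3 * E * I)
= 47000.0 * 1000.0^3 / (3 * 200000.0 * 58751867.48)
= 1.3333 mm

1.3333 mm


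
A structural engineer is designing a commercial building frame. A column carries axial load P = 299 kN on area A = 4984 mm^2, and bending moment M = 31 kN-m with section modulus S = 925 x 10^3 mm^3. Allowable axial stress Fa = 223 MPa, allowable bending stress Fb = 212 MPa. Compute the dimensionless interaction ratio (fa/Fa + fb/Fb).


f_a = P / A = 299000.0 / 4984 = 59.992 MPa
f_b = M / S = 31000000.0 / 925000.0 = 33.5135 MPa
Ratio = f_a / Fa + f_b / Fb
= 59.992 / 223 + 33.5135 / 212
= 0.4271 (dimensionless)

0.4271 (dimensionless)


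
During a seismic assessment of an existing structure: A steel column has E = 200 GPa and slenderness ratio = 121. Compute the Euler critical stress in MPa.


sigma_cr = pi^2 * E / lambda^2
= 9.8696 * 200000.0 / 121^2
= 9.8696 * 200000.0 / 14641
= 134.8215 MPa

134.8215 MPa


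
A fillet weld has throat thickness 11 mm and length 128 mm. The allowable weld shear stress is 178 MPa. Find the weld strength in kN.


Strength = throat * length * allowable stress
= 11 * 128 * 178 N
= 250624 N
= 250.62 kN

250.62 kN


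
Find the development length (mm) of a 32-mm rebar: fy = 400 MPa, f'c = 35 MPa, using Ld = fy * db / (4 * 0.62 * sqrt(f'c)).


Ld = (fy * db) / (4 * 0.62 * sqrt(f'c))
= (400 * 32) / (4 * 0.62 * sqrt(35))
= 12800 / 14.6719
= 872.42 mm

872.42 mm


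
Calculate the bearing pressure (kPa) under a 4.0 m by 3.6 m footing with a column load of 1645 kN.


A = 4.0 * 3.6 = 14.4 m^2
q = P / A = 1645 / 14.4
= 114.2361 kPa

114.2361 kPa


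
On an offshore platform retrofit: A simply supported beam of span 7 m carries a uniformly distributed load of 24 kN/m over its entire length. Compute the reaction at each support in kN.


Total load = w * L = 24 * 7 = 168 kN
By symmetry, each reaction R = total / 2 = 168 / 2 = 84.0 kN

84.0 kN


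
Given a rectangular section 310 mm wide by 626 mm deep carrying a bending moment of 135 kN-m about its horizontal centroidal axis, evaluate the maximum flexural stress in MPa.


I = b * h^3 / 12 = 310 * 626^3 / 12 = 6337288046.67 mm^4
y = h / 2 = 626 / 2 = 313.0 mm
M = 135 kN-m = 135000000.0 N-mm
sigma = M * y / I = 135000000.0 * 313.0 / 6337288046.67
= 6.67 MPa

6.67 MPa


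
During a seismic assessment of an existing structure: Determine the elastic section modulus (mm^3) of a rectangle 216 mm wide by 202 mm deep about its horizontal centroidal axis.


S = b * h^2 / 6
= 216 * 202^2 / 6
= 216 * 40804 / 6
= 1468944.0 mm^3

1468944.0 mm^3


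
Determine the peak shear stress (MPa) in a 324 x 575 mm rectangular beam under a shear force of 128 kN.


A = b * h = 324 * 575 = 186300 mm^2
V = 128 kN = 128000.0 N
tau_max = 1.5 * V / A = 1.5 * 128000.0 / 186300
= 1.0306 MPa

1.0306 MPa


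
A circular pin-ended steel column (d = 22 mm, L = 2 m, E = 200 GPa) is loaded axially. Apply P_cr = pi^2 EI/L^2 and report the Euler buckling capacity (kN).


I = pi * d^4 / 64 = 11499.01 mm^4
L = 2000.0 mm
P_cr = pi^2 * E * I / L^2
= 9.8696 * 200000.0 * 11499.01 / 2000.0^2
= 5674.54 N = 5.6745 kN

5.6745 kN


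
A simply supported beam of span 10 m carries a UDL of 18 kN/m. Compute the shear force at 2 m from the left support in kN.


R_A = w * L / 2 = 18 * 10 / 2 = 90.0 kN
V(x) = R_A - w * x = 90.0 - 18 * 2
= 54.0 kN

54.0 kN


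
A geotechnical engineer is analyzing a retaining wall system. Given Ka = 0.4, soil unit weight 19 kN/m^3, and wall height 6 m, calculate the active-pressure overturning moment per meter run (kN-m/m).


Pa = 0.5 * Ka * gamma * H^2
= 0.5 * 0.4 * 19 * 6^2
= 136.8 kN/m
Arm = H / 3 = 6 / 3 = 2.0 m
Mo = Pa * arm = Pa * H / 3 = 136.8 * 6 / 3 = 273.6 kN-m/m

273.6 kN-m/m
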